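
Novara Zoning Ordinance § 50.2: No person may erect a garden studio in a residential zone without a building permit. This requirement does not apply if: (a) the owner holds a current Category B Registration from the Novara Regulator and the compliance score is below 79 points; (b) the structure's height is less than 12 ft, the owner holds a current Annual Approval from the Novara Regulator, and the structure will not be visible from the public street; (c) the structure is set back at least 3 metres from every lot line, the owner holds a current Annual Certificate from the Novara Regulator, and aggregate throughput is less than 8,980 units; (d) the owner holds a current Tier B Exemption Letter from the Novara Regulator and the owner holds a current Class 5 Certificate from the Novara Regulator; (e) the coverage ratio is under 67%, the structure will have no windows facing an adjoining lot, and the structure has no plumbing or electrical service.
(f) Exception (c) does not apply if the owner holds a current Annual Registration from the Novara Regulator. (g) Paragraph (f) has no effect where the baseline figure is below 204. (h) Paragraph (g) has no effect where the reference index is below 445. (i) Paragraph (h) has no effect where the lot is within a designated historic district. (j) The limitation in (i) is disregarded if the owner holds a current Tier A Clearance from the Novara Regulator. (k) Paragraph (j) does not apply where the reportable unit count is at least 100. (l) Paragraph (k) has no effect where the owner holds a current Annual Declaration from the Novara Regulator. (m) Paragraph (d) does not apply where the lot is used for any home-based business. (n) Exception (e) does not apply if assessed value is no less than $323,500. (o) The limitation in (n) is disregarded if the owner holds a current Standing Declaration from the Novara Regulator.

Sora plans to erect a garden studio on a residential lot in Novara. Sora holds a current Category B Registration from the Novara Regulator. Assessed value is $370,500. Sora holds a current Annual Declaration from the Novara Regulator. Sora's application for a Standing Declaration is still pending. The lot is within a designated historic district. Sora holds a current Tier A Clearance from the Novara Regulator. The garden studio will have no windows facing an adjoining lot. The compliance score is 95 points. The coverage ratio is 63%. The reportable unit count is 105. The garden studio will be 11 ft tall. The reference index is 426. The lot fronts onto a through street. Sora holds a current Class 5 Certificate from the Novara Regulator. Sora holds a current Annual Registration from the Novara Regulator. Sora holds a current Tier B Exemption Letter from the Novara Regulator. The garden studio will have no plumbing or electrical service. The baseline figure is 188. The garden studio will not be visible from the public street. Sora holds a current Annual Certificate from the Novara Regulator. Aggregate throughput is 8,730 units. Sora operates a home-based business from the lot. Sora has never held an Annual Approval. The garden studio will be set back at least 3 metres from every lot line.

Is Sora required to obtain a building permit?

Exception (a) requires that the compliance score is below 79 points; but the compliance score is 95 points, not below 79 points, so (a) is unavailable.
Exception (b) does not apply: there is no Annual Approval in force.
Exception (c): the setback is at least 3 m on every side; a current Annual Certificate is held; aggregate throughput is 8,730 units, less than the 8,980 units limit — every condition holds. However, paragraphs (f)–(l) must be considered: (f) is triggered — a current Annual Registration is held. (g) is engaged (the baseline figure is 188, below the 204 limit), but is itself disapplied by (h): (h) operates — the reference index is 426, below the 445 limit. (i) would limit (h) — the lot is in a historic district — but (j) sets (i) aside: (j) operates — a current Tier A Clearance is held. (k) would limit (j) — the reportable unit count is 105, meeting the 100 threshold — but (l) sets (k) aside: (l) operates against (k): a current Annual Declaration is held. So (c) is unavailable.
All of (d)'s requirements are met (a current Tier B Exemption Letter is held; a current Class 5 Certificate is held). But applying paragraph (m): (m) operates against (d): a home-based business operates on the lot. So (d) is unavailable.
Exception (e)'s conditions are all satisfied: the coverage ratio is 63%, under the 67% limit; no windows face an adjoining lot; there is no plumbing or electrical service. Turning to paragraphs (n)–(o): (n) is engaged — assessed value is $370,500, meeting the $323,500 threshold. (o) is not engaged (no current Standing Declaration is held), so (n) stands. (e) is therefore removed.
No exception displaces § 50.2.

Yes — Sora must obtain a building permit.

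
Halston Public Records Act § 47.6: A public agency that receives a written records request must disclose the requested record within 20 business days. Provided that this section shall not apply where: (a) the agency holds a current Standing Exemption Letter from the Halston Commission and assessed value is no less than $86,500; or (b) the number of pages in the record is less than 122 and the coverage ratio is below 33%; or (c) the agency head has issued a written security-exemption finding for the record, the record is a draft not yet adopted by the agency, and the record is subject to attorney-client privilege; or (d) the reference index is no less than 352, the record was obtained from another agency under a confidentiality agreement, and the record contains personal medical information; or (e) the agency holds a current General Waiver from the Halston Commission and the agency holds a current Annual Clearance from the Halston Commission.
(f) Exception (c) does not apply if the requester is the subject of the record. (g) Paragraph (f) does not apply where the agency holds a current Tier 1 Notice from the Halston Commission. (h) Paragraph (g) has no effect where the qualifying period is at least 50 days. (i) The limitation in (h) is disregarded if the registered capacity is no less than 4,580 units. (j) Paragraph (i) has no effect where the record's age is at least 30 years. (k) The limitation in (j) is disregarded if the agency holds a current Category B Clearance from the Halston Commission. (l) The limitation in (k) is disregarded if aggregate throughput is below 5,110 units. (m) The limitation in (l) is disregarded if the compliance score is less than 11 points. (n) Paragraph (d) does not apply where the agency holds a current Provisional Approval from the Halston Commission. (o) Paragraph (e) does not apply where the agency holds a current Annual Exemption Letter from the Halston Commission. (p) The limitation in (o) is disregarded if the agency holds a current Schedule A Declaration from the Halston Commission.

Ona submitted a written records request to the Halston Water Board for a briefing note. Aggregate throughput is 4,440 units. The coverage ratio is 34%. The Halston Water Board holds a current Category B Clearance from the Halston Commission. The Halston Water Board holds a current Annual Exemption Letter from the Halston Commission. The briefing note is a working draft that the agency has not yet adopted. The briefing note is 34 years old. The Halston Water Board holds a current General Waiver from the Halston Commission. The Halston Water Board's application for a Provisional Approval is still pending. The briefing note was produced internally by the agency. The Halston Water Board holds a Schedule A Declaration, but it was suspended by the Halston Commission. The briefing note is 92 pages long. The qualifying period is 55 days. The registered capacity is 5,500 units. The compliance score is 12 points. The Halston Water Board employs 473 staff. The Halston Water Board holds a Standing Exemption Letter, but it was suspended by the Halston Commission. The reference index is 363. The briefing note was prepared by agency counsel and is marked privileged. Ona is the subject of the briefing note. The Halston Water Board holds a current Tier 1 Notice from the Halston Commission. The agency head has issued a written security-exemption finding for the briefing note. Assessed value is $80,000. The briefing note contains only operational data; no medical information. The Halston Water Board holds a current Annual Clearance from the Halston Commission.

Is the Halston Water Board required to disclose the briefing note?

Exception (a) does not apply: there is no Standing Exemption Letter in force.
Exception (b) requires that the coverage ratio is below 33%; but the coverage ratio is 34%, not below 33%, so (b) is unavailable.
Exception (c): a written security-exemption finding has been issued; the briefing note is an unadopted draft; the briefing note is privileged — every condition holds. But: (f) is triggered — Ona is the subject of the briefing note. (g) applies (a current Tier 1 Notice is held), but is itself disapplied by (h): (h) applies — the qualifying period is 55 days, meeting the 50 days threshold. (i) would limit (h) — the registered capacity is 5,500 units, meeting the 4,580 units threshold — but (j) sets (i) aside: (j) operates against (i): the record's age is 34 years, meeting the 30 years threshold. (k) would limit (j) — a current Category B Clearance is held — but (l) sets (k) aside: (l) is triggered — aggregate throughput is 4,440 units, below the 5,110 units limit. (m), which would lift (l), is inapplicable — the compliance score is 12 points, not less than 11 points. (c) is therefore removed.
Exception (d) fails — the briefing note was produced internally.
Exception (e) is satisfied on its face — a current General Waiver is held; a current Annual Clearance is held. But: (o) operates against (e): a current Annual Exemption Letter is held. (p) is inapplicable (there is no Schedule A Declaration in force), so (o) stands. (e) is therefore removed.
Every exception is unavailable, so the rule governs.

Yes — the Halston Water Board must disclose the briefing note.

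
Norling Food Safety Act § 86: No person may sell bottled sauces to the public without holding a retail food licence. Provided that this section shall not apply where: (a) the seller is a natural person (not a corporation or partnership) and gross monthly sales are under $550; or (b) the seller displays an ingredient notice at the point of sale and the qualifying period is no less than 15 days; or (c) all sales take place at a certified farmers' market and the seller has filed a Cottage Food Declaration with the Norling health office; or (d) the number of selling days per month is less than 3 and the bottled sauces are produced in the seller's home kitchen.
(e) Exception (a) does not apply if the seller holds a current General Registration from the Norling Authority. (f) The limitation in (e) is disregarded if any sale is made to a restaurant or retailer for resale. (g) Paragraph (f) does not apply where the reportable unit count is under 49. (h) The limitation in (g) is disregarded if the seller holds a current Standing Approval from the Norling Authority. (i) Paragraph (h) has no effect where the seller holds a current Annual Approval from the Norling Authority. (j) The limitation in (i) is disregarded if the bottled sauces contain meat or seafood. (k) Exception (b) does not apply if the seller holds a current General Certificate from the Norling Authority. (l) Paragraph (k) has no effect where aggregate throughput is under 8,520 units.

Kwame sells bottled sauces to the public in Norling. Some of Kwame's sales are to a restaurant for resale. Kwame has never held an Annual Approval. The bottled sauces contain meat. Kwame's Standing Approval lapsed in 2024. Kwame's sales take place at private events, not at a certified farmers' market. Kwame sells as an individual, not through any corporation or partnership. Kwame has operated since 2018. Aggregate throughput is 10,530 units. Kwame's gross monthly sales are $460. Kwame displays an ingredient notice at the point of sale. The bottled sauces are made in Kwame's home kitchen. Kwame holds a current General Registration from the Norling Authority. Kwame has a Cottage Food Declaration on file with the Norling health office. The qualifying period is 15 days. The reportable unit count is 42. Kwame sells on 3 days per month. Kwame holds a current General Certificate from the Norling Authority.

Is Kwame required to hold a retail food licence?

Exception (a) is satisfied on its face — the seller is a natural person; gross monthly sales are $460, under the $550 limit. But: (e) operates against (a): a current General Registration is held. (f) would limit (e) — some sales are to a restaurant for resale — but (g) sets (f) aside: (g) is engaged — the reportable unit count is 42, under the 49 limit. (h) is not engaged (there is no Standing Approval in force), so (g) stands. (a) is therefore removed.
Exception (b)'s conditions are all satisfied: an ingredient notice is displayed; the qualifying period is 15 days, meeting the 15 days threshold. However, paragraphs (k)–(l) must be considered: (k) is engaged — a current General Certificate is held. (l) is inapplicable (aggregate throughput is 10,530 units, not under 8,520 units), so (k) stands. (b) is therefore removed.
Exception (c) does not apply: sales are at private events, not a certified farmers' market.
Exception (d) does not apply: the number of selling days per month is 3, not less than 3.
No exception is made out. Kwame falls within the general rule.

Yes — Kwame must hold a retail food licence.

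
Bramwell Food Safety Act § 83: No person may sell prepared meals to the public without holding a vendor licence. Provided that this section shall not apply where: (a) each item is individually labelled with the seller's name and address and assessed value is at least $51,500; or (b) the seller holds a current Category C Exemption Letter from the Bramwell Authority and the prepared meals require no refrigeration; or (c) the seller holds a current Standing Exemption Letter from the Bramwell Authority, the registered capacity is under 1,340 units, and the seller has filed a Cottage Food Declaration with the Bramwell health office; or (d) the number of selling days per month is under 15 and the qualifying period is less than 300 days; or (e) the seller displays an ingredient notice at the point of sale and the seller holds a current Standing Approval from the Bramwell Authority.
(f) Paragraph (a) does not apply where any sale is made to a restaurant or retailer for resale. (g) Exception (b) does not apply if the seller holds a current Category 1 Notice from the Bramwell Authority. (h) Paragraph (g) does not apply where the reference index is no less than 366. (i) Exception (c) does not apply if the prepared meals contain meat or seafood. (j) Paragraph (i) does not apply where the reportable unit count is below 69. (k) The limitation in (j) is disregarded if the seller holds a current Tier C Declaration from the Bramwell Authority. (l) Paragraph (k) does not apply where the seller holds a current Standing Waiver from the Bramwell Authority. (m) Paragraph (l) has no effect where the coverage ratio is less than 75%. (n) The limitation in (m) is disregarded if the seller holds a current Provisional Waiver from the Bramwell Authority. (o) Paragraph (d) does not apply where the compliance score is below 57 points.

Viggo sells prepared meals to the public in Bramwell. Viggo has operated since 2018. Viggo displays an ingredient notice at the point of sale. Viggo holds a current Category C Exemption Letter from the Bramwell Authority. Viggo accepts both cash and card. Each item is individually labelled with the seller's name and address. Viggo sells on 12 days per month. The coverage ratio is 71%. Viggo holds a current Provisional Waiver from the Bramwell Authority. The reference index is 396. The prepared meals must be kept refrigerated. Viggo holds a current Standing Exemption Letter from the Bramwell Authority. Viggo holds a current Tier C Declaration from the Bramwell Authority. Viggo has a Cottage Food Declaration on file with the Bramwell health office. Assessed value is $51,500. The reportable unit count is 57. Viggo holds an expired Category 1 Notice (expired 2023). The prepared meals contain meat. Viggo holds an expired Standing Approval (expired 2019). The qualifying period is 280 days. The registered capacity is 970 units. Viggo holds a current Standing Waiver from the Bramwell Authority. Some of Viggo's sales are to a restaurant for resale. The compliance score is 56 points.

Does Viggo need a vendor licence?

No — exception (c) applies; Viggo is not required to hold a vendor licence.

Exception (a) is satisfied on its face — items are individually labelled; assessed value is $51,500, meeting the $51,500 threshold. Turning to paragraph (f): (f) operates against (a): some sales are to a restaurant for resale. (a) is therefore removed.
Exception (b) does not apply: the prepared meals require refrigeration.
All of (c)'s requirements are met (a current Standing Exemption Letter is held; the registered capacity is 970 units, under the 1,340 units limit; a Cottage Food Declaration is on file). Applying paragraphs (i)–(n): (i) would limit (c) — the prepared meals contain meat — but (j) sets (i) aside: (j) operates against (i): the reportable unit count is 57, below the 69 limit. (k) is engaged (a current Tier C Declaration is held), but is displaced by (l): (l) applies — a current Standing Waiver is held. (m) would limit (l) — the coverage ratio is 71%, less than the 75% limit — but (n) sets (m) aside: (n) operates against (m): a current Provisional Waiver is held. So (c) applies.
Exception (d)'s conditions are all satisfied: the number of selling days per month is 12, under the 15 limit; the qualifying period is 280 days, less than the 300 days limit. However, paragraph (o) must be considered: (o) operates against (d): the compliance score is 56 points, below the 57 points limit. (d) is therefore removed.
Exception (e) does not apply: the Standing Approval is not current.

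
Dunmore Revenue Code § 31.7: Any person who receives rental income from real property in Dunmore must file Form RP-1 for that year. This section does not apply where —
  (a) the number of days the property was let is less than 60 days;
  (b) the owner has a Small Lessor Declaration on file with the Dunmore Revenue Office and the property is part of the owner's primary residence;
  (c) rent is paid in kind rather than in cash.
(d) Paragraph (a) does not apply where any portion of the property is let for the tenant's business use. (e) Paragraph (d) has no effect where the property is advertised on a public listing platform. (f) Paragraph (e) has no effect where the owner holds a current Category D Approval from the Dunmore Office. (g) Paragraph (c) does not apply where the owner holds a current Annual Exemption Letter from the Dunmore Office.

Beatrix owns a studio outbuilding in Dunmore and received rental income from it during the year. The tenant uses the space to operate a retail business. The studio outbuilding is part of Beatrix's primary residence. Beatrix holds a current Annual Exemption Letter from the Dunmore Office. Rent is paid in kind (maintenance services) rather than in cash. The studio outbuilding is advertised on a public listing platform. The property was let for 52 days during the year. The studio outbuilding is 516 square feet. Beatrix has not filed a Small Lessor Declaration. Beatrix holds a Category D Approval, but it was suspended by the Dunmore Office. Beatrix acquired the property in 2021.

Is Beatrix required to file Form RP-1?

Exception (a) is satisfied on its face — the number of days the property was let is 52 days, less than the 60 days limit. As to paragraphs (d)–(f): (d) would limit (a) — the space is let for business use — but (e) sets (d) aside: (e) operates against (d): the property is publicly advertised. (f), which would lift (e), is inapplicable — the Category D Approval is not current. So (a) applies.
Exception (b) fails — no Small Lessor Declaration is on file.
Exception (c) is satisfied on its face — rent is paid in kind. But applying paragraph (g): (g) is triggered — a current Annual Exemption Letter is held. So (c) is unavailable.

No — exception (a) applies; Beatrix is not required to file Form RP-1.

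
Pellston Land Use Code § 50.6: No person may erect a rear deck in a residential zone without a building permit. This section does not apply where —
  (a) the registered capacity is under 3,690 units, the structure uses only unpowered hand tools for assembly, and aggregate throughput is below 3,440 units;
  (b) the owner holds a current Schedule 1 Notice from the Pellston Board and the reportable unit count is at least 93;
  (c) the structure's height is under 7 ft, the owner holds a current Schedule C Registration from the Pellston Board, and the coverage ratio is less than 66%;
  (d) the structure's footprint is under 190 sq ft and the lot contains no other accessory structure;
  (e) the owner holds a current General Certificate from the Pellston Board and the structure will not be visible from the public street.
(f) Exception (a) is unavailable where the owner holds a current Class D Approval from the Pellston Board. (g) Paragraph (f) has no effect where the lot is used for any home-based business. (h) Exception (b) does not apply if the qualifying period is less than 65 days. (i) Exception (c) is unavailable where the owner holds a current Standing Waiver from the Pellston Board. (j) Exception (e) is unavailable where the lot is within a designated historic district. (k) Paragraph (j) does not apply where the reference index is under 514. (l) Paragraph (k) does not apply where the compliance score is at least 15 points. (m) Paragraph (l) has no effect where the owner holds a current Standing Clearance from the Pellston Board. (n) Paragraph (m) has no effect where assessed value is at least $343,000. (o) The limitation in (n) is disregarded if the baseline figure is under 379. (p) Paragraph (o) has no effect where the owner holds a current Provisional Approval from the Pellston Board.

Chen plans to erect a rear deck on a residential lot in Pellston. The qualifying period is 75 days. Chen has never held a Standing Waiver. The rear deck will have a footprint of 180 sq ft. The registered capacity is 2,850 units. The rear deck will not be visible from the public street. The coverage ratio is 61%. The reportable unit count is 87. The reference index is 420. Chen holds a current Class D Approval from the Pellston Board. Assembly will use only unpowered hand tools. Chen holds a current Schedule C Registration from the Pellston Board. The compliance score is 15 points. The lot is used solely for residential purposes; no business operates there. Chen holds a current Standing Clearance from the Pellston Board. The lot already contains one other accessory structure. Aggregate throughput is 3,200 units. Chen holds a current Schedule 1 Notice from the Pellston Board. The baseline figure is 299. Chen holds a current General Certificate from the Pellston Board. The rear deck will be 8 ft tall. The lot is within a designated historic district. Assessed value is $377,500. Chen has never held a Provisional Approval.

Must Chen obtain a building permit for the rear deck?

No — exception (e) applies; Chen does not need a building permit.

Exception (a)'s conditions are all satisfied: the registered capacity is 2,850 units, under the 3,690 units limit; assembly uses only hand tools; aggregate throughput is 3,200 units, below the 3,440 units limit. But applying paragraphs (f)–(g): (f) operates against (a): a current Class D Approval is held. (g) is not triggered (the lot is solely residential), so (f) stands. So (a) is unavailable.
Exception (b) does not apply: the reportable unit count is 87, short of 93.
Exception (c) fails — the structure's height is 8 ft, not under 7 ft.
Exception (d) requires that the lot contains no other accessory structure; but the lot already has another accessory structure, so (d) is unavailable.
Exception (e): a current General Certificate is held; the structure will not be visible from the street — every condition holds. As to paragraphs (j)–(p): (j) is engaged (the lot is in a historic district), but is itself disapplied by (k): (k) operates against (j): the reference index is 420, under the 514 limit. (l) is engaged (the compliance score is 15 points, meeting the 15 points threshold), but is set aside by (m): (m) is engaged — a current Standing Clearance is held. (n) is engaged (assessed value is $377,500, meeting the $343,000 threshold), but is set aside by (o): (o) is triggered — the baseline figure is 299, under the 379 limit. (p) is not triggered (there is no Provisional Approval in force), so (o) stands. (e) remains available.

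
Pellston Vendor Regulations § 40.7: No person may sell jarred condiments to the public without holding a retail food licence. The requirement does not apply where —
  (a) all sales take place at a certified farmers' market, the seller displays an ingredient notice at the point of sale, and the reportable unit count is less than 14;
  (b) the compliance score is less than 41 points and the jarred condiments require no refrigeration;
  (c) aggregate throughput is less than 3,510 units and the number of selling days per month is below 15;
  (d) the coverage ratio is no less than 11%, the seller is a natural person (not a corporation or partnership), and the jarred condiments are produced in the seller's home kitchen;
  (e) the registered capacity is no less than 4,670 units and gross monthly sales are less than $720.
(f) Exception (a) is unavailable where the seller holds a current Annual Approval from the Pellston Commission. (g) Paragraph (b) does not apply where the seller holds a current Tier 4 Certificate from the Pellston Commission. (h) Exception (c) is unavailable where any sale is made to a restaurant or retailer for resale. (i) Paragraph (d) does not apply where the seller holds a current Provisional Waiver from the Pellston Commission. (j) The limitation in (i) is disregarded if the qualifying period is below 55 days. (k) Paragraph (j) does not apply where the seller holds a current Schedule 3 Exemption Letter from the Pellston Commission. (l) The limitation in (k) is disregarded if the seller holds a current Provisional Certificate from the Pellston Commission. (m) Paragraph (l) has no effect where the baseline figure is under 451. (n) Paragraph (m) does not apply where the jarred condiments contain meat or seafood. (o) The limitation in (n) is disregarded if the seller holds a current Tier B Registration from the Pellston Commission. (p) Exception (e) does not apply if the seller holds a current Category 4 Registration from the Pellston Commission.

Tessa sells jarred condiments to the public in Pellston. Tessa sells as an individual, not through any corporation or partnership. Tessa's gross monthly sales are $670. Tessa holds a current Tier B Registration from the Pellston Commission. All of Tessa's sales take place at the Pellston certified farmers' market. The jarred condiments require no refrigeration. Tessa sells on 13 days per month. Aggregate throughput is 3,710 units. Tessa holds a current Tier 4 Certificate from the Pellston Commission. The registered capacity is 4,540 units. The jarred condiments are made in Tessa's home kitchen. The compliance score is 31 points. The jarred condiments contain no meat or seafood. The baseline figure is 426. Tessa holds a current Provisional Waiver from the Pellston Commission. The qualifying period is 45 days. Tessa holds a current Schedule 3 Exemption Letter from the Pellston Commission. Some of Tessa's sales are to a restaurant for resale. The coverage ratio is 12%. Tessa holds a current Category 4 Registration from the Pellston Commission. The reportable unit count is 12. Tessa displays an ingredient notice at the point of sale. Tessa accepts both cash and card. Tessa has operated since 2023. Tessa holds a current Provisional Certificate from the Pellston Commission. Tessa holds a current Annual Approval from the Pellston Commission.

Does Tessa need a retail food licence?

Exception (a) is satisfied on its face — all sales are at a certified farmers' market; an ingredient notice is displayed; the reportable unit count is 12, less than the 14 limit. Turning to paragraph (f): (f) operates — a current Annual Approval is held. (a) is therefore removed.
Exception (b): the compliance score is 31 points, less than the 41 points limit; the jarred condiments are shelf-stable — every condition holds. However, paragraph (g) must be considered: (g) applies — a current Tier 4 Certificate is held. (b) is therefore removed.
Exception (c) fails — aggregate throughput is 3,710 units, not less than 3,510 units.
Exception (d): the coverage ratio is 12%, meeting the 11% threshold; the seller is a natural person; the jarred condiments are home-kitchen produced — every condition holds. But applying paragraphs (i)–(o): (i) is engaged — a current Provisional Waiver is held. (j) would limit (i) — the qualifying period is 45 days, below the 55 days limit — but (k) sets (j) aside: (k) is engaged — a current Schedule 3 Exemption Letter is held. (l) is triggered (a current Provisional Certificate is held), but is displaced by (m): (m) is triggered — the baseline figure is 426, under the 451 limit. (n), which would lift (m), is not engaged — the jarred condiments contain no meat or seafood. (d) is therefore removed.
Exception (e) fails — the registered capacity is 4,540 units, short of 4,670 units.
No exception displaces § 40.7.

Yes — Tessa must hold a retail food licence.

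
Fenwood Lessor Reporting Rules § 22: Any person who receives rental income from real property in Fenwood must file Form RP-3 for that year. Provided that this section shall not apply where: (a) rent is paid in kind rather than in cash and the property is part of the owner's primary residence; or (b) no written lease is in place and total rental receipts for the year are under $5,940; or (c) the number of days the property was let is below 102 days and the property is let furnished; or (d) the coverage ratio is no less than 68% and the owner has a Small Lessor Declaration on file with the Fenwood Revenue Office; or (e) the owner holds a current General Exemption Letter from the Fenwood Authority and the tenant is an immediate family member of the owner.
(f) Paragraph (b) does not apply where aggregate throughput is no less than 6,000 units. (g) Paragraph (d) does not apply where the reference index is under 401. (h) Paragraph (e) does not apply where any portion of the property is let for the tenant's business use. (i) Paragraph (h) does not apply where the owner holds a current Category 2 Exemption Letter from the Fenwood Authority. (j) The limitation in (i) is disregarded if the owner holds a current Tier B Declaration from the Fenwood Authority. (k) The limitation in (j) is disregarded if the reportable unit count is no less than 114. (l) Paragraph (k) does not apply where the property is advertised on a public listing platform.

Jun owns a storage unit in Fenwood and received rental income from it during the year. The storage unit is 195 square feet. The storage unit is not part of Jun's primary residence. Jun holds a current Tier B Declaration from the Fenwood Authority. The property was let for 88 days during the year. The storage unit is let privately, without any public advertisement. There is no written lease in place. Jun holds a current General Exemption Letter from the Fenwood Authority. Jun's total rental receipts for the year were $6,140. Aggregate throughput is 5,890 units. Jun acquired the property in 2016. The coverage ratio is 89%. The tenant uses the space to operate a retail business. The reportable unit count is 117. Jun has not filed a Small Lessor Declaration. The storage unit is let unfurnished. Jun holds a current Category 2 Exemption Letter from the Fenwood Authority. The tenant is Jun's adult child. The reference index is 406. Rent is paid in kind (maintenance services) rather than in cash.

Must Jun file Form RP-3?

No — exception (e) applies; Jun is not required to file Form RP-3.

Exception (a) requires that the property is part of the owner's primary residence; but the storage unit is not part of the primary residence, so (a) is unavailable.
Exception (b) does not apply: total rental receipts for the year are $6,140, not under $5,940.
Exception (c) does not apply: the property is let unfurnished.
Exception (d) does not apply: no Small Lessor Declaration is on file.
All of (e)'s requirements are met (a current General Exemption Letter is held; the tenant is an immediate family member). As to paragraphs (h)–(l): (h) would limit (e) — the space is let for business use — but (i) sets (h) aside: (i) operates — a current Category 2 Exemption Letter is held. (j) would limit (i) — a current Tier B Declaration is held — but (k) sets (j) aside: (k) operates — the reportable unit count is 117, meeting the 114 threshold. (l), which would lift (k), does not operate here — the property is let privately without advertisement. Exception (e) stands.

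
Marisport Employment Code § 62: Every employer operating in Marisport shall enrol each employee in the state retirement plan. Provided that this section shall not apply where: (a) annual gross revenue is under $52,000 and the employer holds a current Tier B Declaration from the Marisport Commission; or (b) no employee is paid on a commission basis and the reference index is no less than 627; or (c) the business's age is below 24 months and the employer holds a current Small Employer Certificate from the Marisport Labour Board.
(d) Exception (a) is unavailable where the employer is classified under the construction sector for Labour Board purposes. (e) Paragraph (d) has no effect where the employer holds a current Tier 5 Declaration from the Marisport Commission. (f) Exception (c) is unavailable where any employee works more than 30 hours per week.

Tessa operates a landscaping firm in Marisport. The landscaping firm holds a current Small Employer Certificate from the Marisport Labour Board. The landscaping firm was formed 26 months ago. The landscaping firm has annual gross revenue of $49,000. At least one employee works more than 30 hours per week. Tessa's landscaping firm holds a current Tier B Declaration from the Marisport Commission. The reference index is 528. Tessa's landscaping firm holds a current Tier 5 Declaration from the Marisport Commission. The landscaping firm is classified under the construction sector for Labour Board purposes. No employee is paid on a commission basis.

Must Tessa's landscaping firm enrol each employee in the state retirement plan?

No — exception (a) applies; Tessa's landscaping firm is not required to enrol each employee in the state retirement plan.

All of (a)'s requirements are met (annual gross revenue is $49,000, under the $52,000 limit; a current Tier B Declaration is held). As to paragraphs (d)–(e): (d) is triggered (the landscaping firm is classified under the construction sector), but is displaced by (e): (e) is triggered — a current Tier 5 Declaration is held. Exception (a) stands.
Exception (b) does not apply: the reference index is 528, short of 627.
Exception (c) does not apply: the business's age is 26 months, not below 24 months.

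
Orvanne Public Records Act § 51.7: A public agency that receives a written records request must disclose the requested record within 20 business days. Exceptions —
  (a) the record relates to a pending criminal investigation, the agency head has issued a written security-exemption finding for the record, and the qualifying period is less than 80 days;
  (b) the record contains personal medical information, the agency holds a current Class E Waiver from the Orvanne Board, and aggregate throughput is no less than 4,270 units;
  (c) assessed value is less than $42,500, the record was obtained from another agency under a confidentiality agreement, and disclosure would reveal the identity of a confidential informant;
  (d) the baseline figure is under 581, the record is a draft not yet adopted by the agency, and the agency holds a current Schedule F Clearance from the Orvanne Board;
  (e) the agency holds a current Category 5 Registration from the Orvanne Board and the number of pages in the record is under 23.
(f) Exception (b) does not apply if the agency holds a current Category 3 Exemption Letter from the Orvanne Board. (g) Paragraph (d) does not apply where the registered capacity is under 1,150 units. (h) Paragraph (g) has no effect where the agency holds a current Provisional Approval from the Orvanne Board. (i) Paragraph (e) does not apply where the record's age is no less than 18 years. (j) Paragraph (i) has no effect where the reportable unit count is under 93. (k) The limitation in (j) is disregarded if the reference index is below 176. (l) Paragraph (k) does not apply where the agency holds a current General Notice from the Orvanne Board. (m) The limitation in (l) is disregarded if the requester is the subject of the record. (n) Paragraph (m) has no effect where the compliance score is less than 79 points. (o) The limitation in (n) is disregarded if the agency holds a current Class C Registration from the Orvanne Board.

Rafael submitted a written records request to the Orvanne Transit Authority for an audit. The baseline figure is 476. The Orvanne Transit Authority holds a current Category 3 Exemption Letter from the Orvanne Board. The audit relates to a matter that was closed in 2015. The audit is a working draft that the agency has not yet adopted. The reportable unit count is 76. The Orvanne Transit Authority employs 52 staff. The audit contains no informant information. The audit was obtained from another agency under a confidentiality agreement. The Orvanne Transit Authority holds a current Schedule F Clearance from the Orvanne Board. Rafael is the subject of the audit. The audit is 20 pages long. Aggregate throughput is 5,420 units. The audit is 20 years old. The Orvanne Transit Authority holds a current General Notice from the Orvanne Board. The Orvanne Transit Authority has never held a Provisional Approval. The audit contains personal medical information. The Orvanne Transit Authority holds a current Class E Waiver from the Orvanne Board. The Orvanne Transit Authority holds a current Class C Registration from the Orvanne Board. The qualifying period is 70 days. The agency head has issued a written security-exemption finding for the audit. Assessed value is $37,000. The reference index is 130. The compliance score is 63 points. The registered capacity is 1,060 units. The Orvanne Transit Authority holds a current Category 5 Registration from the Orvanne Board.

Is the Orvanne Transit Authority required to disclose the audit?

Yes — the Orvanne Transit Authority must disclose the audit.

Exception (a) does not apply: the audit relates to a closed matter.
Exception (b)'s conditions are all satisfied: the audit contains personal medical information; a current Class E Waiver is held; aggregate throughput is 5,420 units, meeting the 4,270 units threshold. Turning to paragraph (f): (f) applies — a current Category 3 Exemption Letter is held. So (b) is unavailable.
Exception (c) does not apply: the audit contains no informant information.
Exception (d) is satisfied on its face — the baseline figure is 476, under the 581 limit; the audit is an unadopted draft; a current Schedule F Clearance is held. But applying paragraphs (g)–(h): (g) operates — the registered capacity is 1,060 units, under the 1,150 units limit. (h), which would lift (g), is inapplicable — no current Provisional Approval is held. (d) is therefore removed.
Exception (e): a current Category 5 Registration is held; the number of pages in the record is 20, under the 23 limit — every condition holds. Turning to paragraphs (i)–(o): (i) operates against (e): the record's age is 20 years, meeting the 18 years threshold. (j) would limit (i) — the reportable unit count is 76, under the 93 limit — but (k) sets (j) aside: (k) is triggered — the reference index is 130, below the 176 limit. (l) would limit (k) — a current General Notice is held — but (m) sets (l) aside: (m) operates — Rafael is the subject of the audit. (n) operates (the compliance score is 63 points, less than the 79 points limit), but is set aside by (o): (o) operates against (n): a current Class C Registration is held. (e) is therefore removed.
No exception is made out. the Orvanne Transit Authority falls within the general rule.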